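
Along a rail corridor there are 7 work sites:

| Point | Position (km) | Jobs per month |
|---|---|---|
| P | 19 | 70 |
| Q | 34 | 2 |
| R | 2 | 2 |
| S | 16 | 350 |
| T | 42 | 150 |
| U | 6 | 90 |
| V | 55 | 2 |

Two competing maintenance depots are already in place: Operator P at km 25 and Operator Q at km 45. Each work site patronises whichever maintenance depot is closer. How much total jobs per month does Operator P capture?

The indifferent point is the midpoint (25+45)/2 = 35; work sites left of it (closer to Operator P at 25) go to Operator P, those right go to Operator Q.
  R at 2 (w=2) → Operator P
  U at 6 (w=90) → Operator P
  S at 16 (w=350) → Operator P
  P at 19 (w=70) → Operator P
  Q at 34 (w=2) → Operator P
  T at 42 (w=150) → Operator Q
  V at 55 (w=2) → Operator Q
Operator P captures 514; Operator Q captures 152.

514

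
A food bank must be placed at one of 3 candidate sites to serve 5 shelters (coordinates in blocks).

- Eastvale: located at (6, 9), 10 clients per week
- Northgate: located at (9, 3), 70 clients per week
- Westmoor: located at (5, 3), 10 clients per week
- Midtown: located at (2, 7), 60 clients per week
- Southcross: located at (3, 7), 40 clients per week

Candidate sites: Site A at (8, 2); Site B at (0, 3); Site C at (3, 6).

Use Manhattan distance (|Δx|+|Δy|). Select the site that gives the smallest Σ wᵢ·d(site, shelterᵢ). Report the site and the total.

Site C, total 900 blocks

Total weighted distance at each candidate:
  Site A (8, 2): total = 1330
  Site B (0, 3): total = 1440
  Site C (3, 6): total = 900
Minimum is at Site C with total 900 blocks.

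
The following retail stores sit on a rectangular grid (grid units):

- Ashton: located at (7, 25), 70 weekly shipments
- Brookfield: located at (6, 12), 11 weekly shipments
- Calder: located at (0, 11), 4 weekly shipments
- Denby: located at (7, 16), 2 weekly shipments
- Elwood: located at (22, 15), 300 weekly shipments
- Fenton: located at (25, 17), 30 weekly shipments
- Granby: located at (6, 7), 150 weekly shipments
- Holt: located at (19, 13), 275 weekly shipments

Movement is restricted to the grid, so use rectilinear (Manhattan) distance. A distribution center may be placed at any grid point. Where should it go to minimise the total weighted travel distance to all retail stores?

Manhattan distance separates: Σwᵢ(|x−xᵢ|+|y−yᵢ|) = Σwᵢ|x−xᵢ| + Σwᵢ|y−yᵢ|, so x and y are optimised independently as 1-D weighted medians.
Total weight W = 842; half = 421.
x-coordinate, sorted with cumulative weight:
  x=0 (Calder, w=4) cum 4
  x=6 (Brookfield, w=11) cum 15
  x=6 (Granby, w=150) cum 165
  x=7 (Ashton, w=70) cum 235
  x=7 (Denby, w=2) cum 237
  x=19 (Holt, w=275) cum 512  ← median
  x=22 (Elwood, w=300) cum 812
  x=25 (Fenton, w=30) cum 842
⇒ x* = 19
y-coordinate, sorted with cumulative weight:
  y=7 (Granby, w=150) cum 150
  y=11 (Calder, w=4) cum 154
  y=12 (Brookfield, w=11) cum 165
  y=13 (Holt, w=275) cum 440  ← median
  y=15 (Elwood, w=300) cum 740
  y=16 (Denby, w=2) cum 742
  y=17 (Fenton, w=30) cum 772
  y=25 (Ashton, w=70) cum 842
⇒ y* = 13

(19, 13)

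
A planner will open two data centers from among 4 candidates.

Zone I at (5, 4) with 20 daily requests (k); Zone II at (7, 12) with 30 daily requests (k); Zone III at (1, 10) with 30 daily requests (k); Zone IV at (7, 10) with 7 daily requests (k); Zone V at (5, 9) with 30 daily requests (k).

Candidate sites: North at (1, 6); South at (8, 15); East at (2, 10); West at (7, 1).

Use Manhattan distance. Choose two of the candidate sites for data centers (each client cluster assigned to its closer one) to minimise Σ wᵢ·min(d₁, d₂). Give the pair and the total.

Evaluate every pair (each demand assigned to the nearer of the two):
  {South, East}: total = 485
  {East, West}: total = 495
  {North, East}: total = 515
  {North, South}: total = 612
  {North, West}: total = 823
  {South, West}: total = 892
Best pair: {South, East} with total 485.

{South, East}, total 485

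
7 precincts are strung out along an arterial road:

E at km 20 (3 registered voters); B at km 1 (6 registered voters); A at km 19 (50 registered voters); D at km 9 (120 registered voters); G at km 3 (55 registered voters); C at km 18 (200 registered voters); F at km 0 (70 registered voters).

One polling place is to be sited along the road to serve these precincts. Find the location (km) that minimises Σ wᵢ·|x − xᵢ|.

x = 18

For a sum of weighted absolute distances on a line, the optimum is the weighted median (not the mean). Total weight W = 504; half-weight = 252.
Sort by position and accumulate weight:
  km 0 (F, w=70) → cum 70
  km 1 (B, w=6) → cum 76
  km 3 (G, w=55) → cum 131
  km 9 (D, w=120) → cum 251
  km 18 (C, w=200) → cum 451  ≥ 252 → median here
  km 19 (A, w=50) → cum 501
  km 20 (E, w=3) → cum 504
Optimal location: km 18.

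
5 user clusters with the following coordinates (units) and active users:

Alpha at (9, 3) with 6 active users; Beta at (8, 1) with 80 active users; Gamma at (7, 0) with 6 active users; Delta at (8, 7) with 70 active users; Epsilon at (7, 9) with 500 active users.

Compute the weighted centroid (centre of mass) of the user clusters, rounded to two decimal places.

(7.24, 7.69)

The minimiser of Σwᵢ‖p−pᵢ‖² is the weighted centroid p* = (Σwᵢpᵢ)/(Σwᵢ).
Σwᵢ = 662.
Σwᵢxᵢ = 6·9 + 80·8 + 6·7 + 70·8 + 500·7 = 4796.
Σwᵢyᵢ = 6·3 + 80·1 + 6·0 + 70·7 + 500·9 = 5088.
x* = 4796/662 = 7.24, y* = 5088/662 = 7.69.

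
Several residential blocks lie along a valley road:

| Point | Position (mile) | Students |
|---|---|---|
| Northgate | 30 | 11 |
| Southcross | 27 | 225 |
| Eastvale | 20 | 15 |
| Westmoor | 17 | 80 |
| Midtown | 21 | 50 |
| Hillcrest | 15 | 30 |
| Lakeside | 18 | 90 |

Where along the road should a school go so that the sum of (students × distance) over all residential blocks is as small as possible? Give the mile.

For a sum of weighted absolute distances on a line, the optimum is the weighted median (not the mean). Total weight W = 501; half-weight = 250.5.
Sort by position and accumulate weight:
  mile 15 (Hillcrest, w=30) → cum 30
  mile 17 (Westmoor, w=80) → cum 110
  mile 18 (Lakeside, w=90) → cum 200
  mile 20 (Eastvale, w=15) → cum 215
  mile 21 (Midtown, w=50) → cum 265  ≥ 250.5 → median here
  mile 27 (Southcross, w=225) → cum 490
  mile 30 (Northgate, w=11) → cum 501
Optimal location: mile 21.

x = 21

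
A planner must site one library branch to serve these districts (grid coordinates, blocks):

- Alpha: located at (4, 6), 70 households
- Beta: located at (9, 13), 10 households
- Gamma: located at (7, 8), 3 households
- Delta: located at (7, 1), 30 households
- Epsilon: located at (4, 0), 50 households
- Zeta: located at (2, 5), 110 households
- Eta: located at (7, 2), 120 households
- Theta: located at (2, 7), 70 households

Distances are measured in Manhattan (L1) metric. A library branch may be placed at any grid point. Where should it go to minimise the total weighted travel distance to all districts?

Manhattan distance separates: Σwᵢ(|x−xᵢ|+|y−yᵢ|) = Σwᵢ|x−xᵢ| + Σwᵢ|y−yᵢ|, so x and y are optimised independently as 1-D weighted medians.
Total weight W = 463; half = 231.5.
x-coordinate, sorted with cumulative weight:
  x=2 (Zeta, w=110) cum 110
  x=2 (Theta, w=70) cum 180
  x=4 (Alpha, w=70) cum 250  ← median
  x=4 (Epsilon, w=50) cum 300
  x=7 (Gamma, w=3) cum 303
  x=7 (Delta, w=30) cum 333
  x=7 (Eta, w=120) cum 453
  x=9 (Beta, w=10) cum 463
⇒ x* = 4
y-coordinate, sorted with cumulative weight:
  y=0 (Epsilon, w=50) cum 50
  y=1 (Delta, w=30) cum 80
  y=2 (Eta, w=120) cum 200
  y=5 (Zeta, w=110) cum 310  ← median
  y=6 (Alpha, w=70) cum 380
  y=7 (Theta, w=70) cum 450
  y=8 (Gamma, w=3) cum 453
  y=13 (Beta, w=10) cum 463
⇒ y* = 5

(4, 5)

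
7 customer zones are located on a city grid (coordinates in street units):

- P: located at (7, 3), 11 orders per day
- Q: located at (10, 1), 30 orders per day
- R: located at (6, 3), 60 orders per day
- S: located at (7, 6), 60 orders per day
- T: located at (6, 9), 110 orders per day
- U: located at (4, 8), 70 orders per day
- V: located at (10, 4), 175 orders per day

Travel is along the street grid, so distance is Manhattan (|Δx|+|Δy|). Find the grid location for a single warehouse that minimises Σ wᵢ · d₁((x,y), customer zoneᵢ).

Manhattan distance separates: Σwᵢ(|x−xᵢ|+|y−yᵢ|) = Σwᵢ|x−xᵢ| + Σwᵢ|y−yᵢ|, so x and y are optimised independently as 1-D weighted medians.
Total weight W = 516; half = 258.
x-coordinate, sorted with cumulative weight:
  x=4 (U, w=70) cum 70
  x=6 (R, w=60) cum 130
  x=6 (T, w=110) cum 240
  x=7 (P, w=11) cum 251
  x=7 (S, w=60) cum 311  ← median
  x=10 (Q, w=30) cum 341
  x=10 (V, w=175) cum 516
⇒ x* = 7
y-coordinate, sorted with cumulative weight:
  y=1 (Q, w=30) cum 30
  y=3 (P, w=11) cum 41
  y=3 (R, w=60) cum 101
  y=4 (V, w=175) cum 276  ← median
  y=6 (S, w=60) cum 336
  y=8 (U, w=70) cum 406
  y=9 (T, w=110) cum 516
⇒ y* = 4

(7, 4)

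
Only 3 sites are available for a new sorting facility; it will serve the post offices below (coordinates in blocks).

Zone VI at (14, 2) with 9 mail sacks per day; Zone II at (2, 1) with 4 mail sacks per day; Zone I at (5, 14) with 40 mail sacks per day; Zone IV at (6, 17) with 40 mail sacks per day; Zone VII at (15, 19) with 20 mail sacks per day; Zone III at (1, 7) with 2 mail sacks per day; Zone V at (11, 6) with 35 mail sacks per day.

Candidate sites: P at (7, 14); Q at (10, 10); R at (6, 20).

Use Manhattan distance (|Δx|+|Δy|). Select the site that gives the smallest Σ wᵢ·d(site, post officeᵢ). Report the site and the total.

Total weighted distance at each candidate:
  P (7, 14): total = 1189
  Q (10, 10): total = 1455
  R (6, 20): total = 1627
Minimum is at P with total 1189 blocks.

P, total 1189 blocks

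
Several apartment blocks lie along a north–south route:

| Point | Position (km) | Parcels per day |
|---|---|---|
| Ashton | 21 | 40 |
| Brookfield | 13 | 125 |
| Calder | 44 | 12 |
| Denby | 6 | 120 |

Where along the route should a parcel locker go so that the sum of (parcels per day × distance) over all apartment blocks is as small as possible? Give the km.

x = 13

For a sum of weighted absolute distances on a line, the optimum is the weighted median (not the mean). Total weight W = 297; half-weight = 148.5.
Sort by position and accumulate weight:
  km 6 (Denby, w=120) → cum 120
  km 13 (Brookfield, w=125) → cum 245  ≥ 148.5 → median here
  km 21 (Ashton, w=40) → cum 285
  km 44 (Calder, w=12) → cum 297
Optimal location: km 13.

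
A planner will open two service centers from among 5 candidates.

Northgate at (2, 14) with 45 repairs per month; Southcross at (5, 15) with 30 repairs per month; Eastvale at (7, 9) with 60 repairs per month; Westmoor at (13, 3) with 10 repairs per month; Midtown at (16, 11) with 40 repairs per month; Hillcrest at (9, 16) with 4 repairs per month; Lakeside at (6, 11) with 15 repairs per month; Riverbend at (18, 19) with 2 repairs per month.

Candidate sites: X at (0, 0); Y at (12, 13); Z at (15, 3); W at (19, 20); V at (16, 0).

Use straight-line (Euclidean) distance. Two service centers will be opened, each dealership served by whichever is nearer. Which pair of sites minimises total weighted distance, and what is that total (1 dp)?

{Y, Z}, total 1382.5

Evaluate every pair (each demand assigned to the nearer of the two):
  {Y, Z}: total = 1382.5
  {Y, V}: total = 1405.0
  {Y, W}: total = 1448.9
  {X, Y}: total = 1463.0
  {X, Z}: total = 2318.0
  {Z, W}: total = 2381.3
  {Z, V}: total = 2447.9
  {X, W}: total = 2513.2
  {X, V}: total = 2573.3
  {W, V}: total = 2711.7
Best pair: {Y, Z} with total 1382.5.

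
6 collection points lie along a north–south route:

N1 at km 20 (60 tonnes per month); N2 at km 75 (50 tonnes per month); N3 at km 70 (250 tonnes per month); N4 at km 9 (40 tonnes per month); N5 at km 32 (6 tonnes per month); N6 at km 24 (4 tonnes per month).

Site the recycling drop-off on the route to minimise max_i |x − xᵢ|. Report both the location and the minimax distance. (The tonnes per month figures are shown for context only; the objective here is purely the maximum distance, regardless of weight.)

The 1-center on a line is the midpoint of the two extreme points: leftmost at 9, rightmost at 75.
Optimal location = (9 + 75)/2 = 42; maximum distance = (75 − 9)/2 = 33.

location 42, max distance 33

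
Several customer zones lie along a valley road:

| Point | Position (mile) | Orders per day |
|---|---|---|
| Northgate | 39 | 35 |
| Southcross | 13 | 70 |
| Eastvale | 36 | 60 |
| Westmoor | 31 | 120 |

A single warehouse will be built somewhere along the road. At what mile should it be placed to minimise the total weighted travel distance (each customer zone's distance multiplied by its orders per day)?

For a sum of weighted absolute distances on a line, the optimum is the weighted median (not the mean). Total weight W = 285; half-weight = 142.5.
Sort by position and accumulate weight:
  mile 13 (Southcross, w=70) → cum 70
  mile 31 (Westmoor, w=120) → cum 190  ≥ 142.5 → median here
  mile 36 (Eastvale, w=60) → cum 250
  mile 39 (Northgate, w=35) → cum 285
Optimal location: mile 31.

x = 31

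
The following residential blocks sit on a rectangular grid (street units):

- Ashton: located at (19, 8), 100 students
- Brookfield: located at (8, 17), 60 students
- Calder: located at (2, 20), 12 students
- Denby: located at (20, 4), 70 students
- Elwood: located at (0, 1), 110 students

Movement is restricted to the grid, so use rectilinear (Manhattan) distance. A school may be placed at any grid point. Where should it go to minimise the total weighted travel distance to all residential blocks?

(8, 4)

Manhattan distance separates: Σwᵢ(|x−xᵢ|+|y−yᵢ|) = Σwᵢ|x−xᵢ| + Σwᵢ|y−yᵢ|, so x and y are optimised independently as 1-D weighted medians.
Total weight W = 352; half = 176.
x-coordinate, sorted with cumulative weight:
  x=0 (Elwood, w=110) cum 110
  x=2 (Calder, w=12) cum 122
  x=8 (Brookfield, w=60) cum 182  ← median
  x=19 (Ashton, w=100) cum 282
  x=20 (Denby, w=70) cum 352
⇒ x* = 8
y-coordinate, sorted with cumulative weight:
  y=1 (Elwood, w=110) cum 110
  y=4 (Denby, w=70) cum 180  ← median
  y=8 (Ashton, w=100) cum 280
  y=17 (Brookfield, w=60) cum 340
  y=20 (Calder, w=12) cum 352
⇒ y* = 4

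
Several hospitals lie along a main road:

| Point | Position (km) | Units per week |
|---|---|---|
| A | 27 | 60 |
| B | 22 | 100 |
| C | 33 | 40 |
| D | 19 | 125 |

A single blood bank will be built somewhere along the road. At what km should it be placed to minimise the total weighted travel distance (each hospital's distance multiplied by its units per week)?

x = 22

For a sum of weighted absolute distances on a line, the optimum is the weighted median (not the mean). Total weight W = 325; half-weight = 162.5.
Sort by position and accumulate weight:
  km 19 (D, w=125) → cum 125
  km 22 (B, w=100) → cum 225  ≥ 162.5 → median here
  km 27 (A, w=60) → cum 285
  km 33 (C, w=40) → cum 325
Optimal location: km 22.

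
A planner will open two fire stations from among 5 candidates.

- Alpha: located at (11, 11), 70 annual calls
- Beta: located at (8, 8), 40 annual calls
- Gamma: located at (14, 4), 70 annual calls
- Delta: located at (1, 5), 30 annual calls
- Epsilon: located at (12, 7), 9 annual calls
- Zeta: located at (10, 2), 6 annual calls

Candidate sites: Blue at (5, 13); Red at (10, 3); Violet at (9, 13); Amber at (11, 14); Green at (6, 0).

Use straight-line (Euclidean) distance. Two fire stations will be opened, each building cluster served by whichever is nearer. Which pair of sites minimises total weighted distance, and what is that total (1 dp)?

Evaluate every pair (each demand assigned to the nearer of the two):
  {Red, Violet}: total = 1013.4
  {Red, Amber}: total = 1036.9
  {Blue, Red}: total = 1261.3
  {Red, Green}: total = 1326.8
  {Violet, Green}: total = 1327.4
  {Amber, Green}: total = 1407.0
  {Blue, Violet}: total = 1517.6
  {Blue, Amber}: total = 1578.3
  {Violet, Amber}: total = 1588.7
  {Blue, Green}: total = 1624.0
Best pair: {Red, Violet} with total 1013.4.

{Red, Violet}, total 1013.4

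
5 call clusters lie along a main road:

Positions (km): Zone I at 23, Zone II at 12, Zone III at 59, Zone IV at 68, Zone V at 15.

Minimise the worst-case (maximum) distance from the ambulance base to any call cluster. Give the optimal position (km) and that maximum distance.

location 40, max distance 28

The 1-center on a line is the midpoint of the two extreme points: leftmost at 12, rightmost at 68.
Optimal location = (12 + 68)/2 = 40; maximum distance = (68 − 12)/2 = 28.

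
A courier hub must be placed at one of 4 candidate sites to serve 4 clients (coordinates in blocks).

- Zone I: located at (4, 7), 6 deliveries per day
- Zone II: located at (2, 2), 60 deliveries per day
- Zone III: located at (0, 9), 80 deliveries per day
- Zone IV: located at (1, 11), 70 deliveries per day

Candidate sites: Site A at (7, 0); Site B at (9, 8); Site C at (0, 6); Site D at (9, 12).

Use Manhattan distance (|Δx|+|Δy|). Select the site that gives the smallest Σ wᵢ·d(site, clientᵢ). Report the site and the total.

Site C, total 1050 blocks

Total weighted distance at each candidate:
  Site A (7, 0): total = 2950
  Site B (9, 8): total = 2386
  Site C (0, 6): total = 1050
  Site D (9, 12): total = 2670
Minimum is at Site C with total 1050 blocks.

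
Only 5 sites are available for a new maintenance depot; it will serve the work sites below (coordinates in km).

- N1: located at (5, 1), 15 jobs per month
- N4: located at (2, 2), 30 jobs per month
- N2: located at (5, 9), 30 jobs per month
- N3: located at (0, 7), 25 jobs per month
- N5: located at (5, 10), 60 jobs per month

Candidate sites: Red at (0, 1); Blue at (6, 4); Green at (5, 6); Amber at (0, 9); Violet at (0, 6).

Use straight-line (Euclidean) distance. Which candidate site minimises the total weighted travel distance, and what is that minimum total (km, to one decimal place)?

Green, total 682.5 km

Total weighted distance at each candidate:
  Red (0, 1): total = 1192.8
  Blue (6, 4): total = 867.2
  Green (5, 6): total = 682.5
  Amber (0, 9): total = 865.9
  Violet (0, 6): total = 824.3
Minimum is at Green with total 682.5 km.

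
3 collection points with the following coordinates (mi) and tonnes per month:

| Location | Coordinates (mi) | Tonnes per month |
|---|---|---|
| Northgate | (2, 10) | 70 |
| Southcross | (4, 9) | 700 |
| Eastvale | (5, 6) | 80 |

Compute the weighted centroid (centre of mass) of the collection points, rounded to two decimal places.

(3.93, 8.80)

The minimiser of Σwᵢ‖p−pᵢ‖² is the weighted centroid p* = (Σwᵢpᵢ)/(Σwᵢ).
Σwᵢ = 850.
Σwᵢxᵢ = 70·2 + 700·4 + 80·5 = 3340.
Σwᵢyᵢ = 70·10 + 700·9 + 80·6 = 7480.
x* = 3340/850 = 3.93, y* = 7480/850 = 8.80.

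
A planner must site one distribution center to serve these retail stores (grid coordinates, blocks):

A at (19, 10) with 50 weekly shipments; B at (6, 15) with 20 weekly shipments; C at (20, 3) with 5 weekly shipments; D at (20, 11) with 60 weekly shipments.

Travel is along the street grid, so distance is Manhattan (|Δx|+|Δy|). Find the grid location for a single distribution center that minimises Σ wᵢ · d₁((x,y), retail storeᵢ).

Manhattan distance separates: Σwᵢ(|x−xᵢ|+|y−yᵢ|) = Σwᵢ|x−xᵢ| + Σwᵢ|y−yᵢ|, so x and y are optimised independently as 1-D weighted medians.
Total weight W = 135; half = 67.5.
x-coordinate, sorted with cumulative weight:
  x=6 (B, w=20) cum 20
  x=19 (A, w=50) cum 70  ← median
  x=20 (C, w=5) cum 75
  x=20 (D, w=60) cum 135
⇒ x* = 19
y-coordinate, sorted with cumulative weight:
  y=3 (C, w=5) cum 5
  y=10 (A, w=50) cum 55
  y=11 (D, w=60) cum 115  ← median
  y=15 (B, w=20) cum 135
⇒ y* = 11

(19, 11)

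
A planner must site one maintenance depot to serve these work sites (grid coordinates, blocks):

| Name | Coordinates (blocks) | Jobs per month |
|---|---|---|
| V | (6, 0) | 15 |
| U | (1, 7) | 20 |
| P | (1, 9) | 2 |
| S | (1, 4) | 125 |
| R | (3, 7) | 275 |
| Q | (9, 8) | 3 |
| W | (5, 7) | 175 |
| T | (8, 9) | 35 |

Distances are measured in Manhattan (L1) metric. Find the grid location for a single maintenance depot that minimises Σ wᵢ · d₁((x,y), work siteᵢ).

Manhattan distance separates: Σwᵢ(|x−xᵢ|+|y−yᵢ|) = Σwᵢ|x−xᵢ| + Σwᵢ|y−yᵢ|, so x and y are optimised independently as 1-D weighted medians.
Total weight W = 650; half = 325.
x-coordinate, sorted with cumulative weight:
  x=1 (U, w=20) cum 20
  x=1 (P, w=2) cum 22
  x=1 (S, w=125) cum 147
  x=3 (R, w=275) cum 422  ← median
  x=5 (W, w=175) cum 597
  x=6 (V, w=15) cum 612
  x=8 (T, w=35) cum 647
  x=9 (Q, w=3) cum 650
⇒ x* = 3
y-coordinate, sorted with cumulative weight:
  y=0 (V, w=15) cum 15
  y=4 (S, w=125) cum 140
  y=7 (U, w=20) cum 160
  y=7 (R, w=275) cum 435  ← median
  y=7 (W, w=175) cum 610
  y=8 (Q, w=3) cum 613
  y=9 (P, w=2) cum 615
  y=9 (T, w=35) cum 650
⇒ y* = 7

(3, 7)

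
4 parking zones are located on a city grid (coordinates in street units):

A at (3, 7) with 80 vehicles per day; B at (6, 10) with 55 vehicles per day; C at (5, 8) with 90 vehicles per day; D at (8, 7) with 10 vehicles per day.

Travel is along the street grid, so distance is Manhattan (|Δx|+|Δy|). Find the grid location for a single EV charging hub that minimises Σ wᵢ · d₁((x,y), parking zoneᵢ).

Manhattan distance separates: Σwᵢ(|x−xᵢ|+|y−yᵢ|) = Σwᵢ|x−xᵢ| + Σwᵢ|y−yᵢ|, so x and y are optimised independently as 1-D weighted medians.
Total weight W = 235; half = 117.5.
x-coordinate, sorted with cumulative weight:
  x=3 (A, w=80) cum 80
  x=5 (C, w=90) cum 170  ← median
  x=6 (B, w=55) cum 225
  x=8 (D, w=10) cum 235
⇒ x* = 5
y-coordinate, sorted with cumulative weight:
  y=7 (A, w=80) cum 80
  y=7 (D, w=10) cum 90
  y=8 (C, w=90) cum 180  ← median
  y=10 (B, w=55) cum 235
⇒ y* = 8

(5, 8)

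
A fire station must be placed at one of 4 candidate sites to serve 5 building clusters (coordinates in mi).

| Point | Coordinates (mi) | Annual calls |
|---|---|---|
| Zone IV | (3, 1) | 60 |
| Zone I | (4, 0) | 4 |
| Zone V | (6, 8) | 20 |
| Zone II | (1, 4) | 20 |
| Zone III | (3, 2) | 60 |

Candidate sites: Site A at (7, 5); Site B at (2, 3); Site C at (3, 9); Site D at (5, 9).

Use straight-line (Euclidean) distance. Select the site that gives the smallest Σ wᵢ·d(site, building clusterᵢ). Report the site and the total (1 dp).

Site B, total 389.8 mi

Total weighted distance at each candidate:
  Site A (7, 5): total = 847.6
  Site B (2, 3): total = 389.8
  Site C (3, 9): total = 1107.2
  Site D (5, 9): total = 1124.1
Minimum is at Site B with total 389.8 mi.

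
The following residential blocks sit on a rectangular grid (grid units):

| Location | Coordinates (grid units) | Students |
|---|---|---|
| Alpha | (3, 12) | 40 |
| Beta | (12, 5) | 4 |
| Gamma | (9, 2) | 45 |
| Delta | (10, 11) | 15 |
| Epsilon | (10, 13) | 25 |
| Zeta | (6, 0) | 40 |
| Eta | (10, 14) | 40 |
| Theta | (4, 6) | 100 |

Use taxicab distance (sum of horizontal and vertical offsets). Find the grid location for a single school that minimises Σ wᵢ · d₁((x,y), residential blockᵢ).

(6, 6)

Manhattan distance separates: Σwᵢ(|x−xᵢ|+|y−yᵢ|) = Σwᵢ|x−xᵢ| + Σwᵢ|y−yᵢ|, so x and y are optimised independently as 1-D weighted medians.
Total weight W = 309; half = 154.5.
x-coordinate, sorted with cumulative weight:
  x=3 (Alpha, w=40) cum 40
  x=4 (Theta, w=100) cum 140
  x=6 (Zeta, w=40) cum 180  ← median
  x=9 (Gamma, w=45) cum 225
  x=10 (Delta, w=15) cum 240
  x=10 (Epsilon, w=25) cum 265
  x=10 (Eta, w=40) cum 305
  x=12 (Beta, w=4) cum 309
⇒ x* = 6
y-coordinate, sorted with cumulative weight:
  y=0 (Zeta, w=40) cum 40
  y=2 (Gamma, w=45) cum 85
  y=5 (Beta, w=4) cum 89
  y=6 (Theta, w=100) cum 189  ← median
  y=11 (Delta, w=15) cum 204
  y=12 (Alpha, w=40) cum 244
  y=13 (Epsilon, w=25) cum 269
  y=14 (Eta, w=40) cum 309
⇒ y* = 6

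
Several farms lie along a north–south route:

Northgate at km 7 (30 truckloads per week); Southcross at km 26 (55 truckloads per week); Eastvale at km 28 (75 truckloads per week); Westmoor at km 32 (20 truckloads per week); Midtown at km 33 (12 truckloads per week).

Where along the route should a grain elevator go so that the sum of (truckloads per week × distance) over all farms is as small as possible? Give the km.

For a sum of weighted absolute distances on a line, the optimum is the weighted median (not the mean). Total weight W = 192; half-weight = 96.
Sort by position and accumulate weight:
  km 7 (Northgate, w=30) → cum 30
  km 26 (Southcross, w=55) → cum 85
  km 28 (Eastvale, w=75) → cum 160  ≥ 96 → median here
  km 32 (Westmoor, w=20) → cum 180
  km 33 (Midtown, w=12) → cum 192
Optimal location: km 28.

x = 28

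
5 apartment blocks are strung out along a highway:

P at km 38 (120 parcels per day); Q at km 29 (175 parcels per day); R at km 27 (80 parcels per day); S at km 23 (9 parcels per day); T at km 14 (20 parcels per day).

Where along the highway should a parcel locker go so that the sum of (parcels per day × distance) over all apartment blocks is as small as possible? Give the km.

For a sum of weighted absolute distances on a line, the optimum is the weighted median (not the mean). Total weight W = 404; half-weight = 202.
Sort by position and accumulate weight:
  km 14 (T, w=20) → cum 20
  km 23 (S, w=9) → cum 29
  km 27 (R, w=80) → cum 109
  km 29 (Q, w=175) → cum 284  ≥ 202 → median here
  km 38 (P, w=120) → cum 404
Optimal location: km 29.

x = 29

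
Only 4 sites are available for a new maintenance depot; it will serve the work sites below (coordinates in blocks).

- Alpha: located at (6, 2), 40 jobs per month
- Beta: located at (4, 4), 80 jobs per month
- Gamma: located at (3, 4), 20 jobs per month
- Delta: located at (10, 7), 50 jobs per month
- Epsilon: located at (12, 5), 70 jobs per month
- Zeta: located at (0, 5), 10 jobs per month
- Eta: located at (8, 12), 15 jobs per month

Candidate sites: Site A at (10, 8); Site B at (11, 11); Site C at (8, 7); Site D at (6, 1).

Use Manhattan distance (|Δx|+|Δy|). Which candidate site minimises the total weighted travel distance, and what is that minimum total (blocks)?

Site C, total 1695 blocks

Total weighted distance at each candidate:
  Site A (10, 8): total = 2040
  Site B (11, 11): total = 2950
  Site C (8, 7): total = 1695
  Site D (6, 1): total = 2055
Minimum is at Site C with total 1695 blocks.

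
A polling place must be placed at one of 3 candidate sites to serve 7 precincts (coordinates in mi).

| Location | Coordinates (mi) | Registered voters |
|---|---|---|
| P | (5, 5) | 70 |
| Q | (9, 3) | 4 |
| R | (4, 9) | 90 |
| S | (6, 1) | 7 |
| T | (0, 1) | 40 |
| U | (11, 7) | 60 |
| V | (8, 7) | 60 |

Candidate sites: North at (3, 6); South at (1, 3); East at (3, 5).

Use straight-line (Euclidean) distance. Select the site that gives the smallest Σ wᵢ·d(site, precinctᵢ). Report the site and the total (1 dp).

Total weighted distance at each candidate:
  North (3, 6): total = 1531.7
  South (1, 3): total = 2205.9
  East (3, 5): total = 1589.3
Minimum is at North with total 1531.7 mi.

North, total 1531.7 mi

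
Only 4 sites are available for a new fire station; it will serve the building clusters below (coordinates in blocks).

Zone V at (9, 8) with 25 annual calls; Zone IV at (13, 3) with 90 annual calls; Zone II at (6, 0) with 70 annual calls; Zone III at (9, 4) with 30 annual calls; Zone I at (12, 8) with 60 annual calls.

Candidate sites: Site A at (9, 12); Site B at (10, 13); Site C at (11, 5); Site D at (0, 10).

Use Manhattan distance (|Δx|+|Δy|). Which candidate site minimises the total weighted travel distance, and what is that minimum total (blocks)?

Site C, total 1515 blocks

Total weighted distance at each candidate:
  Site A (9, 12): total = 2980
  Site B (10, 13): total = 3230
  Site C (11, 5): total = 1515
  Site D (0, 10): total = 4485
Minimum is at Site C with total 1515 blocks.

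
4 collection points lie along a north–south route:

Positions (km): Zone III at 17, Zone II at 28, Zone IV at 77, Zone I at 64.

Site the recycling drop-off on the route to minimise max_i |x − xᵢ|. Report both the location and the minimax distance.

location 47, max distance 30

The 1-center on a line is the midpoint of the two extreme points: leftmost at 17, rightmost at 77.
Optimal location = (17 + 77)/2 = 47; maximum distance = (77 − 17)/2 = 30.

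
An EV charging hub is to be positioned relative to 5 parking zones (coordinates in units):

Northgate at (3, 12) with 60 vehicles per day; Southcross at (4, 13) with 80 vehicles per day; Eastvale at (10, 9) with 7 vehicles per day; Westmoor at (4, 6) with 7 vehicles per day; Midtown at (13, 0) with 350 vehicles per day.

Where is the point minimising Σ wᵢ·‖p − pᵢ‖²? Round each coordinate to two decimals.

(10.21, 3.70)

The minimiser of Σwᵢ‖p−pᵢ‖² is the weighted centroid p* = (Σwᵢpᵢ)/(Σwᵢ).
Σwᵢ = 504.
Σwᵢxᵢ = 60·3 + 80·4 + 7·10 + 7·4 + 350·13 = 5148.
Σwᵢyᵢ = 60·12 + 80·13 + 7·9 + 7·6 + 350·0 = 1865.
x* = 5148/504 = 10.21, y* = 1865/504 = 3.70.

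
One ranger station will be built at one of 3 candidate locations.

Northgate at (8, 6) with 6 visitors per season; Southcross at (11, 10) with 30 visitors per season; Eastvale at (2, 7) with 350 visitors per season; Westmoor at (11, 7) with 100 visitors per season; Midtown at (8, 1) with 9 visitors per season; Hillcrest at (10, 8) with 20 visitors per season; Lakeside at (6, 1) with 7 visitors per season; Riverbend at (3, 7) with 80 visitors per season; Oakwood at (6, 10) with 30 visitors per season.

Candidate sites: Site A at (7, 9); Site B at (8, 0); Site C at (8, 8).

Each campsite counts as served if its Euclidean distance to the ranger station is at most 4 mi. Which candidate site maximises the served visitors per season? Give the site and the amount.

Coverage radius r = 4 mi; a point is covered iff (Δx)²+(Δy)² ≤ 4² = 16.
  Site A (7, 9): covers {Northgate, Hillcrest, Oakwood} → 56
  Site B (8, 0): covers {Midtown, Lakeside} → 16
  Site C (8, 8): covers {Northgate, Southcross, Westmoor, Hillcrest, Oakwood} → 186
Maximum coverage at Site C: 186 visitors per season.

Site C, covering 186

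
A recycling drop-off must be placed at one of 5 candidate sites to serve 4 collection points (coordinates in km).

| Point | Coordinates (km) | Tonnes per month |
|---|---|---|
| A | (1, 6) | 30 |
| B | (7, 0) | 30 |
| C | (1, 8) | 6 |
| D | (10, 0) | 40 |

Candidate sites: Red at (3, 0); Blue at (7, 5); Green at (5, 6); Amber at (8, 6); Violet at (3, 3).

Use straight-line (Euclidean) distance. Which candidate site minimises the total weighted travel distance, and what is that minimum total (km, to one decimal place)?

Violet, total 595.1 km

Total weighted distance at each candidate:
  Red (3, 0): total = 639.2
  Blue (7, 5): total = 606.0
  Green (5, 6): total = 649.0
  Amber (8, 6): total = 689.1
  Violet (3, 3): total = 595.1
Minimum is at Violet with total 595.1 km.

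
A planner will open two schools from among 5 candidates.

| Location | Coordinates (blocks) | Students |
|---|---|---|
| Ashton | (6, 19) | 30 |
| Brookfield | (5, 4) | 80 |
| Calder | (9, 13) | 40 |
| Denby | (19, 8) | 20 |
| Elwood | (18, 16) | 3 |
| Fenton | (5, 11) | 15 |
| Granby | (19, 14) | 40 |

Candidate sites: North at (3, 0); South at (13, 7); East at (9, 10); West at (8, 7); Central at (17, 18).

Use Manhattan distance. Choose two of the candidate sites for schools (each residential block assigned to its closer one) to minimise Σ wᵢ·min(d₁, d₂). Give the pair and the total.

{West, Central}, total 1714

Evaluate every pair (each demand assigned to the nearer of the two):
  {West, Central}: total = 1714
  {East, Central}: total = 1844
  {North, East}: total = 1880
  {East, West}: total = 1880
  {South, West}: total = 1987
  {North, Central}: total = 2044
  {South, East}: total = 2057
  {South, Central}: total = 2209
  {North, West}: total = 2302
  {North, South}: total = 2332
Best pair: {West, Central} with total 1714.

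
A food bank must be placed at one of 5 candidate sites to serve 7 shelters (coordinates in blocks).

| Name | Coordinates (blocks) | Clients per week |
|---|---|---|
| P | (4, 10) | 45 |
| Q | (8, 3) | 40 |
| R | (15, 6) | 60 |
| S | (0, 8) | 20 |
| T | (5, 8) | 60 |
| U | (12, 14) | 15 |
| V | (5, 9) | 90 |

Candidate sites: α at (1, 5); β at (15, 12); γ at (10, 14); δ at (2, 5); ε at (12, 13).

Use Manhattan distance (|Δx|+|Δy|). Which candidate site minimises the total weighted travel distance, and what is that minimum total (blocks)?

δ, total 2850 blocks

Total weighted distance at each candidate:
  α (1, 5): total = 3140
  β (15, 12): total = 4050
  γ (10, 14): total = 3660
  δ (2, 5): total = 2850
  ε (12, 13): total = 3720
Minimum is at δ with total 2850 blocks.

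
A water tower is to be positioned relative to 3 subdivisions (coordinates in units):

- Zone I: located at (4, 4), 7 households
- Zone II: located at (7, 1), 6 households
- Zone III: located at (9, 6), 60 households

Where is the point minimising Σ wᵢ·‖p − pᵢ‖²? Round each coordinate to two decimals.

(8.36, 5.40)

The minimiser of Σwᵢ‖p−pᵢ‖² is the weighted centroid p* = (Σwᵢpᵢ)/(Σwᵢ).
Σwᵢ = 73.
Σwᵢxᵢ = 7·4 + 6·7 + 60·9 = 610.
Σwᵢyᵢ = 7·4 + 6·1 + 60·6 = 394.
x* = 610/73 = 8.36, y* = 394/73 = 5.40.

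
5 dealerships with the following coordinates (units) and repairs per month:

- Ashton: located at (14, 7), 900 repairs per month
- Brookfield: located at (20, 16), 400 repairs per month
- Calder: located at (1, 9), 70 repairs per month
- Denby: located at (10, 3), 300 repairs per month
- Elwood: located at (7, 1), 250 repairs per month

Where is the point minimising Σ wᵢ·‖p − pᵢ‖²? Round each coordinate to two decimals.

The minimiser of Σwᵢ‖p−pᵢ‖² is the weighted centroid p* = (Σwᵢpᵢ)/(Σwᵢ).
Σwᵢ = 1920.
Σwᵢxᵢ = 900·14 + 400·20 + 70·1 + 300·10 + 250·7 = 25420.
Σwᵢyᵢ = 900·7 + 400·16 + 70·9 + 300·3 + 250·1 = 14480.
x* = 25420/1920 = 13.24, y* = 14480/1920 = 7.54.

(13.24, 7.54)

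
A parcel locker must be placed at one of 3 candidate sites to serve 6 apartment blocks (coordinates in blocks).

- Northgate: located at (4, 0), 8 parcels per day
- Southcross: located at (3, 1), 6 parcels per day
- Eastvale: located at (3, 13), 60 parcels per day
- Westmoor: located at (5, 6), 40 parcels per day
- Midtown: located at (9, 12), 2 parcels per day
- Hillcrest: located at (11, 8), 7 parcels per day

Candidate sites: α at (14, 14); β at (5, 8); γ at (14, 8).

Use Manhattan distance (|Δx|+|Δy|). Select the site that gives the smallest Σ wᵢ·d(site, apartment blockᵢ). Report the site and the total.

β, total 684 blocks

Total weighted distance at each candidate:
  α (14, 14): total = 1813
  β (5, 8): total = 684
  γ (14, 8): total = 1691
Minimum is at β with total 684 blocks.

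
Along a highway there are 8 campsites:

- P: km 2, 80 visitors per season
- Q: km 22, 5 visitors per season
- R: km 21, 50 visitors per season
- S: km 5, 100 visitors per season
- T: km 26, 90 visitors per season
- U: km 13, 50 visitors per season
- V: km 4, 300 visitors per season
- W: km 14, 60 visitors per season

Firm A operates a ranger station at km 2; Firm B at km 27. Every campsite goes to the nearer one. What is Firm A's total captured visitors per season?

590

The indifferent point is the midpoint (2+27)/2 = 14.5; campsites left of it (closer to Firm A at 2) go to Firm A, those right go to Firm B.
  P at 2 (w=80) → Firm A
  V at 4 (w=300) → Firm A
  S at 5 (w=100) → Firm A
  U at 13 (w=50) → Firm A
  W at 14 (w=60) → Firm A
  R at 21 (w=50) → Firm B
  Q at 22 (w=5) → Firm B
  T at 26 (w=90) → Firm B
Firm A captures 590; Firm B captures 145.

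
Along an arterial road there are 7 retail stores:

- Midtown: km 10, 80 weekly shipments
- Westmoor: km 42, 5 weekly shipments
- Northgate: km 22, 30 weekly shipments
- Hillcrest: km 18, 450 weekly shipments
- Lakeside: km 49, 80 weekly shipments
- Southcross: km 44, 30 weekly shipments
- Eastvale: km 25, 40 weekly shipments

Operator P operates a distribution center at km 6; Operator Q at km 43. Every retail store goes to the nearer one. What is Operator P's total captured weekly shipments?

The indifferent point is the midpoint (6+43)/2 = 24.5; retail stores left of it (closer to Operator P at 6) go to Operator P, those right go to Operator Q.
  Midtown at 10 (w=80) → Operator P
  Hillcrest at 18 (w=450) → Operator P
  Northgate at 22 (w=30) → Operator P
  Eastvale at 25 (w=40) → Operator Q
  Westmoor at 42 (w=5) → Operator Q
  Southcross at 44 (w=30) → Operator Q
  Lakeside at 49 (w=80) → Operator Q
Operator P captures 560; Operator Q captures 155.

560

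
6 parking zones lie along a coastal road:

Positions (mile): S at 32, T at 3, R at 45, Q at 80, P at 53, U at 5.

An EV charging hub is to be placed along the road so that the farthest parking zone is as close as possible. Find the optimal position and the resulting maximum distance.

The 1-center on a line is the midpoint of the two extreme points: leftmost at 3, rightmost at 80.
Optimal location = (3 + 80)/2 = 41.5; maximum distance = (80 − 3)/2 = 38.5.

location 41.5, max distance 38.5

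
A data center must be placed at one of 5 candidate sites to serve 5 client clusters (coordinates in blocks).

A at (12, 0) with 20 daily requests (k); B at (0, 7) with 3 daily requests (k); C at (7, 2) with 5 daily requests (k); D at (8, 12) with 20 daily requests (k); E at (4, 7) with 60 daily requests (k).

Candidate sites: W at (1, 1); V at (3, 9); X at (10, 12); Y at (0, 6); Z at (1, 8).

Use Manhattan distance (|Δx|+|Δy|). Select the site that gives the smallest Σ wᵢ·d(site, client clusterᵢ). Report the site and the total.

Total weighted distance at each candidate:
  W (1, 1): total = 1196
  V (3, 9): total = 770
  X (10, 12): total = 1090
  Y (0, 6): total = 998
  Z (1, 8): total = 906
Minimum is at V with total 770 blocks.

V, total 770 blocks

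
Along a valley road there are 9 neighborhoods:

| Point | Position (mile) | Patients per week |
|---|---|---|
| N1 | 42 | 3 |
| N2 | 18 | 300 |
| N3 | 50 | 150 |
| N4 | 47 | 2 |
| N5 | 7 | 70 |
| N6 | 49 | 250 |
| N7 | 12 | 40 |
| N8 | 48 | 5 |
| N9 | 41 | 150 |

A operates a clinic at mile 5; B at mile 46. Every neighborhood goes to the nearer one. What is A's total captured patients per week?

The indifferent point is the midpoint (5+46)/2 = 25.5; neighborhoods left of it (closer to A at 5) go to A, those right go to B.
  N5 at 7 (w=70) → A
  N7 at 12 (w=40) → A
  N2 at 18 (w=300) → A
  N9 at 41 (w=150) → B
  N1 at 42 (w=3) → B
  N4 at 47 (w=2) → B
  N8 at 48 (w=5) → B
  N6 at 49 (w=250) → B
  N3 at 50 (w=150) → B
A captures 410; B captures 560.

410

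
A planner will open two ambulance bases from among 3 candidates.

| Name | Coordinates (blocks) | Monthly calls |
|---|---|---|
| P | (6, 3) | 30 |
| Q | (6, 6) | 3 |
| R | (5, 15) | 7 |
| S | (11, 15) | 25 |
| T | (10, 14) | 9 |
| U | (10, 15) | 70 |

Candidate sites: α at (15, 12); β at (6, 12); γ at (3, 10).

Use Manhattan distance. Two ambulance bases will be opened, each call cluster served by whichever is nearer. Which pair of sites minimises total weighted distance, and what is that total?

{α, β}, total 1035

Evaluate every pair (each demand assigned to the nearer of the two):
  {α, β}: total = 1035
  {β, γ}: total = 1060
  {α, γ}: total = 1168
Best pair: {α, β} with total 1035.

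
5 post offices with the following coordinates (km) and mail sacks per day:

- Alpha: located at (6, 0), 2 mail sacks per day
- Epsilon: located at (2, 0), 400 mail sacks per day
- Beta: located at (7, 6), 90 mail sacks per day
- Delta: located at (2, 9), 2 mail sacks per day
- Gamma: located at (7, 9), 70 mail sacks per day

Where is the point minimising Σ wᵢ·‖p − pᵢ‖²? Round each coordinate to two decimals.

(3.43, 2.11)

The minimiser of Σwᵢ‖p−pᵢ‖² is the weighted centroid p* = (Σwᵢpᵢ)/(Σwᵢ).
Σwᵢ = 564.
Σwᵢxᵢ = 2·6 + 400·2 + 90·7 + 2·2 + 70·7 = 1936.
Σwᵢyᵢ = 2·0 + 400·0 + 90·6 + 2·9 + 70·9 = 1188.
x* = 1936/564 = 3.43, y* = 1188/564 = 2.11.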